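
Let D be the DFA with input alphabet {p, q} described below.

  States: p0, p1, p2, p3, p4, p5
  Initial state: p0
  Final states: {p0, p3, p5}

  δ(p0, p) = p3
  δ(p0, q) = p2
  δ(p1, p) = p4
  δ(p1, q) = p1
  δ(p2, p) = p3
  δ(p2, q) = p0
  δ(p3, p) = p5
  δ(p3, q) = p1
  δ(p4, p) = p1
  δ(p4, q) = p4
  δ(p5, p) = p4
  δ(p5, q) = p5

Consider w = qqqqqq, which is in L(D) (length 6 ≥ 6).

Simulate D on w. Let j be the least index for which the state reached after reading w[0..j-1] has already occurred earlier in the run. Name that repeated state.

p0

State sequence: p0 -q-> p2 -q-> p0 -q-> p2 -q-> p0 -q-> p2 -q-> p0
First repeat at step 2: p0 was already visited.

The earliest repeat is at step j = 2: D is in p0, which it already visited at step i = 0.
Pumping length from the standard proof: p = 6 (the number of states). The repeated state found above gives |xy| = j ≤ 6 and |y| = j − i ≥ 1.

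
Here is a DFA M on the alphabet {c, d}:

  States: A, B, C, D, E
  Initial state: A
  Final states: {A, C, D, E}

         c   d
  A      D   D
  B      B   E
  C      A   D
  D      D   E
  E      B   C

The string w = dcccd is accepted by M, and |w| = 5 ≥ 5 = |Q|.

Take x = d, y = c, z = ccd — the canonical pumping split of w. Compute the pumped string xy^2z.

xy^2z = d·c·c·ccd = dccccd.
Reading y = c takes M from D back to D, so after x·y·y the machine is still in D, and z then leads to the accepting state E. Hence dccccd ∈ L(M).

dccccd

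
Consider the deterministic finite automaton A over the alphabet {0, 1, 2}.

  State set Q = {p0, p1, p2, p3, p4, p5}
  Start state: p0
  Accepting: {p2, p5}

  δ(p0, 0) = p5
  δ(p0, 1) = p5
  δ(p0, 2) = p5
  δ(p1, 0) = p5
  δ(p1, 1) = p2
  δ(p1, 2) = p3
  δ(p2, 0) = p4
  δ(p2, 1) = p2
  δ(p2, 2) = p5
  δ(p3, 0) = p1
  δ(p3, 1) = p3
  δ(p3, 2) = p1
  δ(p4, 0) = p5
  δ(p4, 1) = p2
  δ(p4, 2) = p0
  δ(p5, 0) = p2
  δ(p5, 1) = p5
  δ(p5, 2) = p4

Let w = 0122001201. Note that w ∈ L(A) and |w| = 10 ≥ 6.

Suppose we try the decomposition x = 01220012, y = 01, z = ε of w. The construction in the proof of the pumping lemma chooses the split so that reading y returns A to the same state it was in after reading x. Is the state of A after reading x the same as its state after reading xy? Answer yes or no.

no

State sequence: p0 -0-> p5 -1-> p5 -2-> p4 -2-> p0 -0-> p5 -0-> p2 -1-> p2 -2-> p5 -0-> p2 -1-> p2

After x (step 8): p5. After xy (step 10): p2.
They differ (p5 ≠ p2), so y is not a cycle from the state after x; this split is not the one the pumping-lemma construction produces, and pumping y need not keep the string in L(A).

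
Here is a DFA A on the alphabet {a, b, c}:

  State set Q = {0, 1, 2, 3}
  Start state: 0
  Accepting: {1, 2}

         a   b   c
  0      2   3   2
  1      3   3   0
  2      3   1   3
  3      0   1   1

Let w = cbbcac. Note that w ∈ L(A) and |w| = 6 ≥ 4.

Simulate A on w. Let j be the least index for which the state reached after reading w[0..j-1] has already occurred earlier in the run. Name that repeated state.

Run of A on w = c b b c a c:
  step 0: 0  (start)
  step 1: 2  (read c: 0→2)
  step 2: 1  (read b: 2→1)
  step 3: 3  (read b: 1→3)
  step 4: 1  (read c: 3→1)   ← first repeat (1 seen earlier)
  step 5: 3  (read a: 1→3)
  step 6: 1  (read c: 3→1)

The earliest repeat is at step j = 4: A is in 1, which it already visited at step i = 2.
Pumping length from the standard proof: p = 4 (the number of states). The repeated state found above gives |xy| = j ≤ 4 and |y| = j − i ≥ 1.

1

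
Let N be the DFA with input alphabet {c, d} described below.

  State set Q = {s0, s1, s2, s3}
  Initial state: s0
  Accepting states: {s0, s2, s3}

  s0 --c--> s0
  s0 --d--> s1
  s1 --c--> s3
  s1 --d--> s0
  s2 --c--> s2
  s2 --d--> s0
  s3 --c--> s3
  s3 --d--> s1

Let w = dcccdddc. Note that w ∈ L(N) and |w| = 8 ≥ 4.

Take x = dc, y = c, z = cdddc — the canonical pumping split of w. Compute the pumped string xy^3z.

dcccccdddc

xy^3z = dc·c·c·c·cdddc = dcccccdddc.
Reading y = c takes N from s3 back to s3, so after x·y·y·y the machine is still in s3, and z then leads to the accepting state s3. Hence dcccccdddc ∈ L(N).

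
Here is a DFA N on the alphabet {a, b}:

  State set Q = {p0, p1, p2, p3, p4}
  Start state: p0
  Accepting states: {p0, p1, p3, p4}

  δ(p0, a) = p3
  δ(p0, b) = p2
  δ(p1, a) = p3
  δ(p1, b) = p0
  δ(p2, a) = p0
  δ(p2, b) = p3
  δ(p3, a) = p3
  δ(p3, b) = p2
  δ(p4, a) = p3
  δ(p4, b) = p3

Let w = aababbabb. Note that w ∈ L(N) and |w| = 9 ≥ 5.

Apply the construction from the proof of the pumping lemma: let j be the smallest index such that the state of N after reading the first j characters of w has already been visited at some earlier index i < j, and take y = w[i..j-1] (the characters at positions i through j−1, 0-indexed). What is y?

a

Run of N on w = a a b a b b a b b:
  step 0: p0  (start)
  step 1: p3  (read a: p0→p3)
  step 2: p3  (read a: p3→p3)   ← first repeat (p3 seen earlier)
  step 3: p2  (read b: p3→p2)
  step 4: p0  (read a: p2→p0)
  step 5: p2  (read b: p0→p2)
  step 6: p3  (read b: p2→p3)
  step 7: p3  (read a: p3→p3)
  step 8: p2  (read b: p3→p2)
  step 9: p3  (read b: p2→p3)

So i = 1, j = 2, giving x = w[0:1] = a, y = w[1:2] = a, z = w[2:9] = babbabb.
Check: |xy| = 2 ≤ 5 and |y| = 1 ≥ 1. Reading y takes N from p3 back to p3, so every xyⁱz is accepted.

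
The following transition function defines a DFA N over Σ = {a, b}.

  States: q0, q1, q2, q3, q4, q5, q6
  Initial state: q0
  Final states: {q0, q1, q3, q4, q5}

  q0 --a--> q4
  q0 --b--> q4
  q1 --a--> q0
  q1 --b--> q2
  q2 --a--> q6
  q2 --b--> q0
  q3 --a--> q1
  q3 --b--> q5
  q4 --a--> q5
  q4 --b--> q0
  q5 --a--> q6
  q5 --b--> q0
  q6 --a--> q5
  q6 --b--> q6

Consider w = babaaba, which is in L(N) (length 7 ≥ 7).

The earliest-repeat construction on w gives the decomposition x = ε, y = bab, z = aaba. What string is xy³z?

babbabbabaaba

xy^3z = ε·bab·bab·bab·aaba = babbabbabaaba.
Reading y = bab takes N from q0 back to q0, so after x·y·y·y the machine is still in q0, and z then leads to the accepting state q4. Hence babbabbabaaba ∈ L(N).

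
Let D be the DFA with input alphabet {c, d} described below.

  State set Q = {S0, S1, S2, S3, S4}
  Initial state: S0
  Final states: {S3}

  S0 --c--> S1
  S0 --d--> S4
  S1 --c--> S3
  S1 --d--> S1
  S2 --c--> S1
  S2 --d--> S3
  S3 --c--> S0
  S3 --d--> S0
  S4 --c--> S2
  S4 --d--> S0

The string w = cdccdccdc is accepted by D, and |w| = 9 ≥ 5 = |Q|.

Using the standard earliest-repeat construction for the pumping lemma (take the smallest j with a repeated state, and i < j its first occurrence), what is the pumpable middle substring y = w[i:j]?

Run of D on w = c d c c d c c d c:
  step 0: S0  (start)
  step 1: S1  (read c: S0→S1)
  step 2: S1  (read d: S1→S1)   ← first repeat (S1 seen earlier)
  step 3: S3  (read c: S1→S3)
  step 4: S0  (read c: S3→S0)
  step 5: S4  (read d: S0→S4)
  step 6: S2  (read c: S4→S2)
  step 7: S1  (read c: S2→S1)
  step 8: S1  (read d: S1→S1)
  step 9: S3  (read c: S1→S3)

So i = 1, j = 2, giving x = w[0:1] = c, y = w[1:2] = d, z = w[2:9] = ccdccdc.
Check: |xy| = 2 ≤ 5 and |y| = 1 ≥ 1. Reading y takes D from S1 back to S1, so every xyⁱz is accepted.

d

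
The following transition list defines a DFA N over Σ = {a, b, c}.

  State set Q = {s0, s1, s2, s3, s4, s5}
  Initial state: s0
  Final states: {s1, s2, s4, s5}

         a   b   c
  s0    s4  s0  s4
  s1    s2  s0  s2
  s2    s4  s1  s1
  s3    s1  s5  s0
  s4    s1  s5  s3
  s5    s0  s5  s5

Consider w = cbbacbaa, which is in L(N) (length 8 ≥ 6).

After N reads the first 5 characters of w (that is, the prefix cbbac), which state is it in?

s4

Run of N on the first 5 characters of w = c b b a c:
  step 0: s0  (start)
  step 1: s4  (read c: s0→s4)
  step 2: s5  (read b: s4→s5)
  step 3: s5  (read b: s5→s5)
  step 4: s0  (read a: s5→s0)
  step 5: s4  (read c: s0→s4)

After reading 5 characters, N is in state s4.
(This kind of state-tracing is the core of the pumping-lemma construction: with 6 states, pigeonhole forces a repeat within the first 6 steps.)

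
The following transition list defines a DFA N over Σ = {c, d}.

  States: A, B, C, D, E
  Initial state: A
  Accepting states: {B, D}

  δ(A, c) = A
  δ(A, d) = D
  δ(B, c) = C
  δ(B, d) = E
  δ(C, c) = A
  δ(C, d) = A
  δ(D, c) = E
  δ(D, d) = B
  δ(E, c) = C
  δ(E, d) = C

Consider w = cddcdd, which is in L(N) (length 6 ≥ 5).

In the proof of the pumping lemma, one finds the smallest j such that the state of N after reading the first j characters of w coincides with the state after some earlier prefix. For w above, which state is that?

Run of N on w = c d d c d d:
  step 0: A  (start)
  step 1: A  (read c: A→A)   ← first repeat (A seen earlier)
  step 2: D  (read d: A→D)
  step 3: B  (read d: D→B)
  step 4: C  (read c: B→C)
  step 5: A  (read d: C→A)
  step 6: D  (read d: A→D)

The earliest repeat is at step j = 1: N is in A, which it already visited at step i = 0.
With |Q| = 5, pigeonhole forces a state repeat no later than step 5; the substring read between the first and second visits to that state can be pumped.

A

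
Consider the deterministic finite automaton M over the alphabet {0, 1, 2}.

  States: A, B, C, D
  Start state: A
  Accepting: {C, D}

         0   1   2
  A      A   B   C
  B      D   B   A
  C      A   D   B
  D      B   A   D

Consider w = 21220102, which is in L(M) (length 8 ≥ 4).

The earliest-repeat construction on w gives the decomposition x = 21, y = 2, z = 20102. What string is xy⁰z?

2120102

xy⁰z = xz = 21·20102 = 2120102.
Reading y = 2 takes M from D back to D, so after x the machine is still in D, and z then leads to the accepting state D. Hence 2120102 ∈ L(M).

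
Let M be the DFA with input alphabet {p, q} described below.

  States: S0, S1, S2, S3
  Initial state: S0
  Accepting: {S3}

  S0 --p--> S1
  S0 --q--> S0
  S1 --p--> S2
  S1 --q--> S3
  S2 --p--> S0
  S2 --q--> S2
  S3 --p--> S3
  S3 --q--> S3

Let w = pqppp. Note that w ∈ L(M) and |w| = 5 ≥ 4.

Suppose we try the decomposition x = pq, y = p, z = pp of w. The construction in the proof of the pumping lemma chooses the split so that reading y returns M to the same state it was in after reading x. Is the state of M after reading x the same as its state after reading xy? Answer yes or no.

State sequence: S0 -p-> S1 -q-> S3 -p-> S3

After x (step 2): S3. After xy (step 3): S3.
They match, so y = p drives M around a cycle from S3 back to itself; pumping y any number of times keeps M in S3 before reading z, and xyⁱz ∈ L(M) for every i ≥ 0.

yes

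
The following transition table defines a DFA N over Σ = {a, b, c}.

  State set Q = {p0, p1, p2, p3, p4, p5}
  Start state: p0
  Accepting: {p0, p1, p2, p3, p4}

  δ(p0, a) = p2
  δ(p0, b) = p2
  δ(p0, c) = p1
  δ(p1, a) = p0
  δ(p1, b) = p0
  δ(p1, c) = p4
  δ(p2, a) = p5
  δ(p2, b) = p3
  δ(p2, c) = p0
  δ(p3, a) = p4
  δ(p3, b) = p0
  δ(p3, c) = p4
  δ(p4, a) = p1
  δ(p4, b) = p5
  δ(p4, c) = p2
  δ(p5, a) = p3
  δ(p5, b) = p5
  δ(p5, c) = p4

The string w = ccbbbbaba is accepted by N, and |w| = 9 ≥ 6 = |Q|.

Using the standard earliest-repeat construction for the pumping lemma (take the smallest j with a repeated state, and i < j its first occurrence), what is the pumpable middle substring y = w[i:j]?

b

Run of N on w = c c b b b b a b a:
  step 0: p0  (start)
  step 1: p1  (read c: p0→p1)
  step 2: p4  (read c: p1→p4)
  step 3: p5  (read b: p4→p5)
  step 4: p5  (read b: p5→p5)   ← first repeat (p5 seen earlier)
  step 5: p5  (read b: p5→p5)
  step 6: p5  (read b: p5→p5)
  step 7: p3  (read a: p5→p3)
  step 8: p0  (read b: p3→p0)
  step 9: p2  (read a: p0→p2)

So i = 3, j = 4, giving x = w[0:3] = ccb, y = w[3:4] = b, z = w[4:9] = bbaba.
Check: |xy| = 4 ≤ 6 and |y| = 1 ≥ 1. Reading y takes N from p5 back to p5, so every xyⁱz is accepted.
With |Q| = 6, pigeonhole forces a state repeat no later than step 6; the substring read between the first and second visits to that state can be pumped.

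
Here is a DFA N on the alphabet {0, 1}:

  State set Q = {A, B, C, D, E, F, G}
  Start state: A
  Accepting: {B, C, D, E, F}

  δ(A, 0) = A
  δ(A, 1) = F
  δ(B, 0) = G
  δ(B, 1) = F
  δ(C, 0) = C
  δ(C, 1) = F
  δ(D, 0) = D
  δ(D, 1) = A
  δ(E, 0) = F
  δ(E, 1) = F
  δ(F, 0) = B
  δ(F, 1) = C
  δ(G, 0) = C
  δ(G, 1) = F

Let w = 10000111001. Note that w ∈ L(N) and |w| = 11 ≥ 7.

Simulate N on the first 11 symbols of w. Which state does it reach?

F

Run of N on the first 11 characters of w = 1 0 0 0 0 1 1 1 0 0 1:
  step 0: A  (start)
  step 1: F  (read 1: A→F)
  step 2: B  (read 0: F→B)
  step 3: G  (read 0: B→G)
  step 4: C  (read 0: G→C)
  step 5: C  (read 0: C→C)
  step 6: F  (read 1: C→F)
  step 7: C  (read 1: F→C)
  step 8: F  (read 1: C→F)
  step 9: B  (read 0: F→B)
  step 10: G  (read 0: B→G)
  step 11: F  (read 1: G→F)

After reading 11 characters, N is in state F.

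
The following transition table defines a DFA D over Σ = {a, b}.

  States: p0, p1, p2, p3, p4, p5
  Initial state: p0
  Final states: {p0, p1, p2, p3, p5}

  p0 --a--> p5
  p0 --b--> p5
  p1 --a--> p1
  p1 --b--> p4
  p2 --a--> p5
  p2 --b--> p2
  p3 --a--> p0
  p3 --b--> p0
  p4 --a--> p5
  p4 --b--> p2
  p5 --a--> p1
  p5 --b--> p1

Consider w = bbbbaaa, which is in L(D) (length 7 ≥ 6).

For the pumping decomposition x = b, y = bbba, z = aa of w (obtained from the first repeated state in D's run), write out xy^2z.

xy^2z = b·bbba·bbba·aa = bbbbabbbaaa.
Reading y = bbba takes D from p5 back to p5, so after x·y·y the machine is still in p5, and z then leads to the accepting state p1. Hence bbbbabbbaaa ∈ L(D).

bbbbabbbaaa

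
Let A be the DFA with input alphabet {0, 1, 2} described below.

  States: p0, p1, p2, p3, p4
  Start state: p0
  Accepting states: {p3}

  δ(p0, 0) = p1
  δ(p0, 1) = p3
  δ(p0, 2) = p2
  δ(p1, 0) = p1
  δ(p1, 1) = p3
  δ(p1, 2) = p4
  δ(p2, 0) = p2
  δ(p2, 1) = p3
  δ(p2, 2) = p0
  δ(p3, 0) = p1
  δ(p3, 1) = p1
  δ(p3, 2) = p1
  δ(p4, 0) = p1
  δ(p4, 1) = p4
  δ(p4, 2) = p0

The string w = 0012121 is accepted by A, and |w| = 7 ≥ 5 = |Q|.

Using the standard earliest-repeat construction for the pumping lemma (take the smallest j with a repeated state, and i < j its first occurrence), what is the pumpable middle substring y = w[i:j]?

0

State sequence: p0 -0-> p1 -0-> p1 -1-> p3 -2-> p1 -1-> p3 -2-> p1 -1-> p3
First repeat at step 2: p1 was already visited.

So i = 1, j = 2, giving x = w[0:1] = 0, y = w[1:2] = 0, z = w[2:7] = 12121.
Check: |xy| = 2 ≤ 5 and |y| = 1 ≥ 1. Reading y takes A from p1 back to p1, so every xyⁱz is accepted.
With |Q| = 5, pigeonhole forces a state repeat no later than step 5; the substring read between the first and second visits to that state can be pumped.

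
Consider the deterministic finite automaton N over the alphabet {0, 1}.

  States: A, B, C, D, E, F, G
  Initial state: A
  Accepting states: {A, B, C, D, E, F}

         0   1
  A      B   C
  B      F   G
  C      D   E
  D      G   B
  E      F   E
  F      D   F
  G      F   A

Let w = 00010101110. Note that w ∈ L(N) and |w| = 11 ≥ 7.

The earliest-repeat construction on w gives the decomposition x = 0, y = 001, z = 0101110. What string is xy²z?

xy^2z = 0·001·001·0101110 = 00010010101110.
Reading y = 001 takes N from B back to B, so after x·y·y the machine is still in B, and z then leads to the accepting state B. Hence 00010010101110 ∈ L(N).

00010010101110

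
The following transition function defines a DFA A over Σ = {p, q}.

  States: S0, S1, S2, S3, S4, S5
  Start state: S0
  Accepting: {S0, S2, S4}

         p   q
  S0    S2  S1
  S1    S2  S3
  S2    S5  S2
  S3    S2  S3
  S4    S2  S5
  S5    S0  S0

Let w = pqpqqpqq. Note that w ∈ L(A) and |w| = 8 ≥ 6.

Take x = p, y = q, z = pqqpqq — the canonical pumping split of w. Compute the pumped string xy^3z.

xy^3z = p·q·q·q·pqqpqq = pqqqpqqpqq.
Reading y = q takes A from S2 back to S2, so after x·y·y·y the machine is still in S2, and z then leads to the accepting state S2. Hence pqqqpqqpqq ∈ L(A).

pqqqpqqpqq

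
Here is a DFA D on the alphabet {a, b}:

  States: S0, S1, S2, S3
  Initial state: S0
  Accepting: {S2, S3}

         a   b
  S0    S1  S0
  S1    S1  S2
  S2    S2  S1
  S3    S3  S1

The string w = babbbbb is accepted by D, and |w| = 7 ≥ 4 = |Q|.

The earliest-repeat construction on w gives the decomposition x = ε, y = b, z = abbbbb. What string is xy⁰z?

xy⁰z = xz = ε·abbbbb = abbbbb.
Reading y = b takes D from S0 back to S0, so after x the machine is still in S0, and z then leads to the accepting state S2. Hence abbbbb ∈ L(D).

abbbbb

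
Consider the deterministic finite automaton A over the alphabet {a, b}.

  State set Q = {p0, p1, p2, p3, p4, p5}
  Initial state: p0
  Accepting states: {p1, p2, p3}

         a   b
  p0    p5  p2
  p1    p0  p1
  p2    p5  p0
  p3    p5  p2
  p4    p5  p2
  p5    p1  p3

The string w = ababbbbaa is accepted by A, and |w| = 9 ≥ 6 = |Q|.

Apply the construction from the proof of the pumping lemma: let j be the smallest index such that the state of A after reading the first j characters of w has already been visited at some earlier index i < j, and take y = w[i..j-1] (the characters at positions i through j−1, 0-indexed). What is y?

ba

State sequence: p0 -a-> p5 -b-> p3 -a-> p5 -b-> p3 -b-> p2 -b-> p0 -b-> p2 -a-> p5 -a-> p1
First repeat at step 3: p5 was already visited.

So i = 1, j = 3, giving x = w[0:1] = a, y = w[1:3] = ba, z = w[3:9] = bbbbaa.
Check: |xy| = 3 ≤ 6 and |y| = 2 ≥ 1. Reading y takes A from p5 back to p5, so every xyⁱz is accepted.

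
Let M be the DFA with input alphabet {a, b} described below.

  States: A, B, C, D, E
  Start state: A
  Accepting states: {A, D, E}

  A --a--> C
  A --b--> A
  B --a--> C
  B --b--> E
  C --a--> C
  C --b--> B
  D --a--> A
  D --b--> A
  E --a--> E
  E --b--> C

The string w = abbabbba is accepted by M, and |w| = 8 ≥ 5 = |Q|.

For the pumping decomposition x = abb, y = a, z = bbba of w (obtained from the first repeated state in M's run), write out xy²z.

xy^2z = abb·a·a·bbba = abbaabbba.
Reading y = a takes M from E back to E, so after x·y·y the machine is still in E, and z then leads to the accepting state E. Hence abbaabbba ∈ L(M).

abbaabbba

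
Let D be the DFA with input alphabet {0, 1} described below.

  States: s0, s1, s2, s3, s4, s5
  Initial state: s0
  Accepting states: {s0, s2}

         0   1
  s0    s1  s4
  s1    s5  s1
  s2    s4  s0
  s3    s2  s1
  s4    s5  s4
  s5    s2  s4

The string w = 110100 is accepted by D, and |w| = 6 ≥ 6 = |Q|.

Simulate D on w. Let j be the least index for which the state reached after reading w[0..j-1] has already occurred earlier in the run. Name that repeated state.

State sequence: s0 -1-> s4 -1-> s4 -0-> s5 -1-> s4 -0-> s5 -0-> s2
First repeat at step 2: s4 was already visited.

The earliest repeat is at step j = 2: D is in s4, which it already visited at step i = 1.
The DFA has 6 states, so the proof of the pumping lemma guarantees a repeated state among the first 6+1 visited; the segment between the two visits is the pumpable y.

s4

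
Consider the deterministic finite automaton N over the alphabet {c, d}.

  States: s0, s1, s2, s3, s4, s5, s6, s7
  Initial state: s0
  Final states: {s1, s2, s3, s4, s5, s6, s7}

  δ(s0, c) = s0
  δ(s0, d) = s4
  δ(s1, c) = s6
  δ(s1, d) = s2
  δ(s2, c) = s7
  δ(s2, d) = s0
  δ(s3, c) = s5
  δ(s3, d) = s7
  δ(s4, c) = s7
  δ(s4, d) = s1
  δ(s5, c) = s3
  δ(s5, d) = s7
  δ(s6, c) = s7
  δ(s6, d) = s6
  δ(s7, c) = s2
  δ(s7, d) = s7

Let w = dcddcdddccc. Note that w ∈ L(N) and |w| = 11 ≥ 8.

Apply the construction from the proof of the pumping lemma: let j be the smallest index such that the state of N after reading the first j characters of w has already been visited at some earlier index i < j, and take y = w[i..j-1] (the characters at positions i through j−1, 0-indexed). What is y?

Run of N on w = d c d d c d d d c c c:
  step 0: s0  (start)
  step 1: s4  (read d: s0→s4)
  step 2: s7  (read c: s4→s7)
  step 3: s7  (read d: s7→s7)   ← first repeat (s7 seen earlier)
  step 4: s7  (read d: s7→s7)
  step 5: s2  (read c: s7→s2)
  step 6: s0  (read d: s2→s0)
  step 7: s4  (read d: s0→s4)
  step 8: s1  (read d: s4→s1)
  step 9: s6  (read c: s1→s6)
  step 10: s7  (read c: s6→s7)
  step 11: s2  (read c: s7→s2)

So i = 2, j = 3, giving x = w[0:2] = dc, y = w[2:3] = d, z = w[3:11] = dcdddccc.
Check: |xy| = 3 ≤ 8 and |y| = 1 ≥ 1. Reading y takes N from s7 back to s7, so every xyⁱz is accepted.

d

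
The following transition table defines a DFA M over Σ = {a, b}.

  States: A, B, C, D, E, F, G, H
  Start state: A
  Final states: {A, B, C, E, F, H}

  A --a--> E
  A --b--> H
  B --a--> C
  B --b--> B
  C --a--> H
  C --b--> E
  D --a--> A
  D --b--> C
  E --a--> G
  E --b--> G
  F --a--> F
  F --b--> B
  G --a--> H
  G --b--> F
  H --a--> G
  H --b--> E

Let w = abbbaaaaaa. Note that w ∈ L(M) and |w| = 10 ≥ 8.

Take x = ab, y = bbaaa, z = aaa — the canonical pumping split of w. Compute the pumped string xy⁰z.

xy⁰z = xz = ab·aaa = abaaa.
Reading y = bbaaa takes M from G back to G, so after x the machine is still in G, and z then leads to the accepting state H. Hence abaaa ∈ L(M).

abaaa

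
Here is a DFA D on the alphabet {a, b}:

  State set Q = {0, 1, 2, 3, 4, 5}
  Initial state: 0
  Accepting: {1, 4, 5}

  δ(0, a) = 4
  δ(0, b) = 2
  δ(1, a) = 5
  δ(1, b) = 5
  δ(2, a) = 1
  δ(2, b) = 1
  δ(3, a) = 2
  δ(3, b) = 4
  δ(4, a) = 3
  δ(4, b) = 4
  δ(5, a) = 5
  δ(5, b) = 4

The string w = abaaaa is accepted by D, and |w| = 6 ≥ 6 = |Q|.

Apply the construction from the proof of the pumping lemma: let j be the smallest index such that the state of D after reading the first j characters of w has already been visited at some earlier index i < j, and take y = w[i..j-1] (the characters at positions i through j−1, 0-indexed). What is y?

Run of D on w = a b a a a a:
  step 0: 0  (start)
  step 1: 4  (read a: 0→4)
  step 2: 4  (read b: 4→4)   ← first repeat (4 seen earlier)
  step 3: 3  (read a: 4→3)
  step 4: 2  (read a: 3→2)
  step 5: 1  (read a: 2→1)
  step 6: 5  (read a: 1→5)

So i = 1, j = 2, giving x = w[0:1] = a, y = w[1:2] = b, z = w[2:6] = aaaa.
Check: |xy| = 2 ≤ 6 and |y| = 1 ≥ 1. Reading y takes D from 4 back to 4, so every xyⁱz is accepted.

b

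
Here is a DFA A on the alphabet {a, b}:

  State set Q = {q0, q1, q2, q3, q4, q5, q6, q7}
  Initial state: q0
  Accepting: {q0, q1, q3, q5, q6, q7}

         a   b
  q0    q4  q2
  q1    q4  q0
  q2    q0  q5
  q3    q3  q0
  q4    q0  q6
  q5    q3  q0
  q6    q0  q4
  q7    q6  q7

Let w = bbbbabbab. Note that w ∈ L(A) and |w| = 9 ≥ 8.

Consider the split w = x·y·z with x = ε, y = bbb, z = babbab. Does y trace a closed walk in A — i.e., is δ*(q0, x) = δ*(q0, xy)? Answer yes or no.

yes

Run of A on the first 3 characters of w = b b b:
  step 0: q0  (start)
  step 1: q2  (read b: q0→q2)
  step 2: q5  (read b: q2→q5)
  step 3: q0  (read b: q5→q0)

After x (step 0): q0. After xy (step 3): q0.
They match, so y = bbb drives A around a cycle from q0 back to itself; pumping y any number of times keeps A in q0 before reading z, and xyⁱz ∈ L(A) for every i ≥ 0.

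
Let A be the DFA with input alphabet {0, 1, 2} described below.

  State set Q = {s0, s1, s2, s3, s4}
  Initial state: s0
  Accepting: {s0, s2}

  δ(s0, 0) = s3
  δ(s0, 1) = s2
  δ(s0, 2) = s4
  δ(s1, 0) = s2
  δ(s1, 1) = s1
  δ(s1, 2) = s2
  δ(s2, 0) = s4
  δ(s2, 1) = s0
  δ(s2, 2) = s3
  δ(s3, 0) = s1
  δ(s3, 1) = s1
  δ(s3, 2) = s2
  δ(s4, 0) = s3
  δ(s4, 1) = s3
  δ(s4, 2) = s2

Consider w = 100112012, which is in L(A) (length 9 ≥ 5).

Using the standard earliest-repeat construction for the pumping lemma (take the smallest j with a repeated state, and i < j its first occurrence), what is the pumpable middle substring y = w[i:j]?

State sequence: s0 -1-> s2 -0-> s4 -0-> s3 -1-> s1 -1-> s1 -2-> s2 -0-> s4 -1-> s3 -2-> s2
First repeat at step 5: s1 was already visited.

So i = 4, j = 5, giving x = w[0:4] = 1001, y = w[4:5] = 1, z = w[5:9] = 2012.
Check: |xy| = 5 ≤ 5 and |y| = 1 ≥ 1. Reading y takes A from s1 back to s1, so every xyⁱz is accepted.
With |Q| = 5, pigeonhole forces a state repeat no later than step 5; the substring read between the first and second visits to that state can be pumped.

1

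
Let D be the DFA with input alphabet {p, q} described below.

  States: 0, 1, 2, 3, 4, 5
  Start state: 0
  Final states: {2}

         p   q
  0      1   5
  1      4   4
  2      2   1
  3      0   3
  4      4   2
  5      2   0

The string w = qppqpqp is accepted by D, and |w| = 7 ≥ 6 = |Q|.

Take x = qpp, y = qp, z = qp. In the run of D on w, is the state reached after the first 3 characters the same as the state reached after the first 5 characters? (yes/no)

State sequence: 0 -q-> 5 -p-> 2 -p-> 2 -q-> 1 -p-> 4

After x (step 3): 2. After xy (step 5): 4.
They differ (2 ≠ 4), so y is not a cycle from the state after x; this split is not the one the pumping-lemma construction produces, and pumping y need not keep the string in L(D).

no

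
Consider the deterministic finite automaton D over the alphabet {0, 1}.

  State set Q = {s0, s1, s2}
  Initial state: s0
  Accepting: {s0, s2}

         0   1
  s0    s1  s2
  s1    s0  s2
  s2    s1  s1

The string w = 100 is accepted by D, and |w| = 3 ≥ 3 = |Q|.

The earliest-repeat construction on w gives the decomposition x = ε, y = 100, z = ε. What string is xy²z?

100100

xy^2z = ε·100·100·ε = 100100.
Reading y = 100 takes D from s0 back to s0, so after x·y·y the machine is still in s0, and z then leads to the accepting state s0. Hence 100100 ∈ L(D).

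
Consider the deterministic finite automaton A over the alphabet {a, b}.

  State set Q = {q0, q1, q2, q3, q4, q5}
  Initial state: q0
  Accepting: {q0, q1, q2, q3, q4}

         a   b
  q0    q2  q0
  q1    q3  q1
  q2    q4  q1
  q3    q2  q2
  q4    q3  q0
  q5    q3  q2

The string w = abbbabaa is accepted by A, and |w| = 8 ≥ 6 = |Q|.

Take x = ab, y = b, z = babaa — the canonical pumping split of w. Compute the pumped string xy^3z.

xy^3z = ab·b·b·b·babaa = abbbbbabaa.
Reading y = b takes A from q1 back to q1, so after x·y·y·y the machine is still in q1, and z then leads to the accepting state q3. Hence abbbbbabaa ∈ L(A).

abbbbbabaa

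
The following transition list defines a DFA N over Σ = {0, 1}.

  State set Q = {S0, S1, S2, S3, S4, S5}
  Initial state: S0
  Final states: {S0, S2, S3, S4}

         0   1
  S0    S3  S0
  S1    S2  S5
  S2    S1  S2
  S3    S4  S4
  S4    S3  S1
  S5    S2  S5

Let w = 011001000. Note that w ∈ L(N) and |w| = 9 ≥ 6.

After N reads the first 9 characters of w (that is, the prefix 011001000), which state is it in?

S2

State sequence: S0 -0-> S3 -1-> S4 -1-> S1 -0-> S2 -0-> S1 -1-> S5 -0-> S2 -0-> S1 -0-> S2

After reading 9 characters, N is in state S2.
(This kind of state-tracing is the core of the pumping-lemma construction: with 6 states, pigeonhole forces a repeat within the first 6 steps.)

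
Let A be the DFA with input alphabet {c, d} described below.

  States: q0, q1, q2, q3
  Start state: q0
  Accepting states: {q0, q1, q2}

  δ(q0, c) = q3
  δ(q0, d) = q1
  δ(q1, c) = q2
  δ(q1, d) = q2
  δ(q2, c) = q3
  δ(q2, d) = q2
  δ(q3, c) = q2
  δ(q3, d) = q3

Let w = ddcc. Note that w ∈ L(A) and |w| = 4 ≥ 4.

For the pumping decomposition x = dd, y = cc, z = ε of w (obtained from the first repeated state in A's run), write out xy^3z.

ddcccccc

xy^3z = dd·cc·cc·cc·ε = ddcccccc.
Reading y = cc takes A from q2 back to q2, so after x·y·y·y the machine is still in q2, and z then leads to the accepting state q2. Hence ddcccccc ∈ L(A).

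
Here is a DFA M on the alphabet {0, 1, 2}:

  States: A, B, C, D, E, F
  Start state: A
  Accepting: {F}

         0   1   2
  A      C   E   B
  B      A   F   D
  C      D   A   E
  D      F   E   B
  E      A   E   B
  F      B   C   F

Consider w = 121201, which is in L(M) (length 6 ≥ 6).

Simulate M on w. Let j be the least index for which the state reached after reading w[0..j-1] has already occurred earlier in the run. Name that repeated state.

Run of M on w = 1 2 1 2 0 1:
  step 0: A  (start)
  step 1: E  (read 1: A→E)
  step 2: B  (read 2: E→B)
  step 3: F  (read 1: B→F)
  step 4: F  (read 2: F→F)   ← first repeat (F seen earlier)
  step 5: B  (read 0: F→B)
  step 6: F  (read 1: B→F)

The earliest repeat is at step j = 4: M is in F, which it already visited at step i = 3.
The DFA has 6 states, so the proof of the pumping lemma guarantees a repeated state among the first 6+1 visited; the segment between the two visits is the pumpable y.

F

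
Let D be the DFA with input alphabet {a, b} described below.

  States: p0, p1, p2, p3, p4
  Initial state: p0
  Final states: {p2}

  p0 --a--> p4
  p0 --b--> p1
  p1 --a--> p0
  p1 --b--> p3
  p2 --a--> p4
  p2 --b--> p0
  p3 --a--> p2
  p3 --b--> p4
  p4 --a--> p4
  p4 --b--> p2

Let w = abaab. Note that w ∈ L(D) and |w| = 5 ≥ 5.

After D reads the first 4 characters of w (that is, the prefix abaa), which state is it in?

Run of D on the first 4 characters of w = a b a a:
  step 0: p0  (start)
  step 1: p4  (read a: p0→p4)
  step 2: p2  (read b: p4→p2)
  step 3: p4  (read a: p2→p4)
  step 4: p4  (read a: p4→p4)

After reading 4 characters, D is in state p4.

p4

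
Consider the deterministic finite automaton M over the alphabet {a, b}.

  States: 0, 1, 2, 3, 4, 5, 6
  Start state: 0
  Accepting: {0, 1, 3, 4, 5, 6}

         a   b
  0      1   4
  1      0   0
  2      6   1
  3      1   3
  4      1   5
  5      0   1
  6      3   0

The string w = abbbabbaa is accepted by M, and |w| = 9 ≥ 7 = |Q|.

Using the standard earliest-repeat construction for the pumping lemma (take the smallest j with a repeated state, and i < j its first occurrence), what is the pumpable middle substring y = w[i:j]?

State sequence: 0 -a-> 1 -b-> 0 -b-> 4 -b-> 5 -a-> 0 -b-> 4 -b-> 5 -a-> 0 -a-> 1
First repeat at step 2: 0 was already visited.

So i = 0, j = 2, giving x = w[0:0] = ε, y = w[0:2] = ab, z = w[2:9] = bbabbaa.
Check: |xy| = 2 ≤ 7 and |y| = 2 ≥ 1. Reading y takes M from 0 back to 0, so every xyⁱz is accepted.
The DFA has 7 states, so the proof of the pumping lemma guarantees a repeated state among the first 7+1 visited; the segment between the two visits is the pumpable y.

ab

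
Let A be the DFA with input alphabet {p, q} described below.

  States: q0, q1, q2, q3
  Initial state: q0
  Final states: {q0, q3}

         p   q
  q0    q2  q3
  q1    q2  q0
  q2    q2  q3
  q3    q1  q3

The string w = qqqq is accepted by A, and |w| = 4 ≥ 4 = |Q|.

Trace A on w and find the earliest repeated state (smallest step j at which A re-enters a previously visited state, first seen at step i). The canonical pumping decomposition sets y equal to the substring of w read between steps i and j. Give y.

q

State sequence: q0 -q-> q3 -q-> q3 -q-> q3 -q-> q3
First repeat at step 2: q3 was already visited.

So i = 1, j = 2, giving x = w[0:1] = q, y = w[1:2] = q, z = w[2:4] = qq.
Check: |xy| = 2 ≤ 4 and |y| = 1 ≥ 1. Reading y takes A from q3 back to q3, so every xyⁱz is accepted.
Pumping length from the standard proof: p = 4 (the number of states). The repeated state found above gives |xy| = j ≤ 4 and |y| = j − i ≥ 1.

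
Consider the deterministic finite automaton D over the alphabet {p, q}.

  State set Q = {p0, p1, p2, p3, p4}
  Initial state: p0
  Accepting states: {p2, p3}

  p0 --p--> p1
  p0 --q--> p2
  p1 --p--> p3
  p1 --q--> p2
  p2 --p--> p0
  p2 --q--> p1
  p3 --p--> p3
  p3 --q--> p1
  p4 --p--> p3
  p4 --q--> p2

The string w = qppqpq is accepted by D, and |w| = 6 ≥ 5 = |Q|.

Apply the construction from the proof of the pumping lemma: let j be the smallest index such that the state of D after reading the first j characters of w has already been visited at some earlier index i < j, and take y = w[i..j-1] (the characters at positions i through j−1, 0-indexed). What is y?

qp

State sequence: p0 -q-> p2 -p-> p0 -p-> p1 -q-> p2 -p-> p0 -q-> p2
First repeat at step 2: p0 was already visited.

So i = 0, j = 2, giving x = w[0:0] = ε, y = w[0:2] = qp, z = w[2:6] = pqpq.
Check: |xy| = 2 ≤ 5 and |y| = 2 ≥ 1. Reading y takes D from p0 back to p0, so every xyⁱz is accepted.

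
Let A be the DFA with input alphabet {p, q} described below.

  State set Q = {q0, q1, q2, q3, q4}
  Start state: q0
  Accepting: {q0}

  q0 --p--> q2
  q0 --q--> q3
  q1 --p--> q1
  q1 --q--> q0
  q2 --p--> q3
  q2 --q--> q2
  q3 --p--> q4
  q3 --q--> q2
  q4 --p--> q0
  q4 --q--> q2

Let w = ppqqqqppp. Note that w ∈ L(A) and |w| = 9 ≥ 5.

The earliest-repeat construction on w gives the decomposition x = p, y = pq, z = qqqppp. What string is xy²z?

xy^2z = p·pq·pq·qqqppp = ppqpqqqqppp.
Reading y = pq takes A from q2 back to q2, so after x·y·y the machine is still in q2, and z then leads to the accepting state q0. Hence ppqpqqqqppp ∈ L(A).

ppqpqqqqppp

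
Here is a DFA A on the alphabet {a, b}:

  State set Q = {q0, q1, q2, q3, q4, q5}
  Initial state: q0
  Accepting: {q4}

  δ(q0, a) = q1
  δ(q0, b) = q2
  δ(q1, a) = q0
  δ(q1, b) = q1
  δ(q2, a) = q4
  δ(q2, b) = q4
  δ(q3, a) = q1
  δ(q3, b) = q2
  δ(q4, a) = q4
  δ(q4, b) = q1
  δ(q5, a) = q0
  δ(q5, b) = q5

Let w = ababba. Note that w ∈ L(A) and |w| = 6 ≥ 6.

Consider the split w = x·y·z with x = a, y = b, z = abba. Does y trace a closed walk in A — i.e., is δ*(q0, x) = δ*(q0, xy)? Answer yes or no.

yes

State sequence: q0 -a-> q1 -b-> q1

After x (step 1): q1. After xy (step 2): q1.
They match, so y = b drives A around a cycle from q1 back to itself; pumping y any number of times keeps A in q1 before reading z, and xyⁱz ∈ L(A) for every i ≥ 0.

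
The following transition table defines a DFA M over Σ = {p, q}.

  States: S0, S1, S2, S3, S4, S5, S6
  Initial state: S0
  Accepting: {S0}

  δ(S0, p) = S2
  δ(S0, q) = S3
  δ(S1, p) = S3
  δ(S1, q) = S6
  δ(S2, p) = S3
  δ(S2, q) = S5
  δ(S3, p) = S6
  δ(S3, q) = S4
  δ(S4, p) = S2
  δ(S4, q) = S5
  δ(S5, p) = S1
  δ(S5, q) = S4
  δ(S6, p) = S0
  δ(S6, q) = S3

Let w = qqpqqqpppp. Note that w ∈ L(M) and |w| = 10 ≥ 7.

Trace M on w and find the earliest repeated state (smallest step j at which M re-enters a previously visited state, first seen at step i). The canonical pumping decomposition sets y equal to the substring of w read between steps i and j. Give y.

pqq

State sequence: S0 -q-> S3 -q-> S4 -p-> S2 -q-> S5 -q-> S4 -q-> S5 -p-> S1 -p-> S3 -p-> S6 -p-> S0
First repeat at step 5: S4 was already visited.

So i = 2, j = 5, giving x = w[0:2] = qq, y = w[2:5] = pqq, z = w[5:10] = qpppp.
Check: |xy| = 5 ≤ 7 and |y| = 3 ≥ 1. Reading y takes M from S4 back to S4, so every xyⁱz is accepted.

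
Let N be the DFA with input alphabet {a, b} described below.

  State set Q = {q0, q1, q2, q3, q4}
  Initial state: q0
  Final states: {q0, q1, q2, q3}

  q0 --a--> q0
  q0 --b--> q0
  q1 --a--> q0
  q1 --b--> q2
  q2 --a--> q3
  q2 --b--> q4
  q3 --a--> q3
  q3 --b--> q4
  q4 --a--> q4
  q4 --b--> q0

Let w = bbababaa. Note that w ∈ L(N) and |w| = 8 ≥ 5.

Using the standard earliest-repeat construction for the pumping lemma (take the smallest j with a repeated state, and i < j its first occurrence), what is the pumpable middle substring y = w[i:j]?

Run of N on w = b b a b a b a a:
  step 0: q0  (start)
  step 1: q0  (read b: q0→q0)   ← first repeat (q0 seen earlier)
  step 2: q0  (read b: q0→q0)
  step 3: q0  (read a: q0→q0)
  step 4: q0  (read b: q0→q0)
  step 5: q0  (read a: q0→q0)
  step 6: q0  (read b: q0→q0)
  step 7: q0  (read a: q0→q0)
  step 8: q0  (read a: q0→q0)

So i = 0, j = 1, giving x = w[0:0] = ε, y = w[0:1] = b, z = w[1:8] = bababaa.
Check: |xy| = 1 ≤ 5 and |y| = 1 ≥ 1. Reading y takes N from q0 back to q0, so every xyⁱz is accepted.
The DFA has 5 states, so the proof of the pumping lemma guarantees a repeated state among the first 5+1 visited; the segment between the two visits is the pumpable y.

b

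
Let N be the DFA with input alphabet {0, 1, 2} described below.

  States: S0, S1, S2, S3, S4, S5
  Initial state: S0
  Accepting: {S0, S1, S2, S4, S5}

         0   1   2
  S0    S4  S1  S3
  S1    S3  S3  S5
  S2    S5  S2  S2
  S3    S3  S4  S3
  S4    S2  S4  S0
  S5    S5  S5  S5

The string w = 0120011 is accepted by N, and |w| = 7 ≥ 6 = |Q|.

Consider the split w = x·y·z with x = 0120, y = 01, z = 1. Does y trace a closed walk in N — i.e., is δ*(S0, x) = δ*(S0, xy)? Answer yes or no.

no

State sequence: S0 -0-> S4 -1-> S4 -2-> S0 -0-> S4 -0-> S2 -1-> S2

After x (step 4): S4. After xy (step 6): S2.
They differ (S4 ≠ S2), so y is not a cycle from the state after x; this split is not the one the pumping-lemma construction produces, and pumping y need not keep the string in L(N).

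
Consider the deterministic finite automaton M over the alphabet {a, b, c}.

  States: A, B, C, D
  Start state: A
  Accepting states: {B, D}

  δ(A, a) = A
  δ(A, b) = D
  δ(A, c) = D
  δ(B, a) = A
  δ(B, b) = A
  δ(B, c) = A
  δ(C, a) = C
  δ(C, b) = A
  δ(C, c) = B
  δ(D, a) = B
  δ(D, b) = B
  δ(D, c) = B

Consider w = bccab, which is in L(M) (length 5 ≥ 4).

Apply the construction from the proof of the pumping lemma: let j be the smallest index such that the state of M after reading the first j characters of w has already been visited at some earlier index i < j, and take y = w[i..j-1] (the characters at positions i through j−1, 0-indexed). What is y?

Run of M on w = b c c a b:
  step 0: A  (start)
  step 1: D  (read b: A→D)
  step 2: B  (read c: D→B)
  step 3: A  (read c: B→A)   ← first repeat (A seen earlier)
  step 4: A  (read a: A→A)
  step 5: D  (read b: A→D)

So i = 0, j = 3, giving x = w[0:0] = ε, y = w[0:3] = bcc, z = w[3:5] = ab.
Check: |xy| = 3 ≤ 4 and |y| = 3 ≥ 1. Reading y takes M from A back to A, so every xyⁱz is accepted.
Pumping length from the standard proof: p = 4 (the number of states). The repeated state found above gives |xy| = j ≤ 4 and |y| = j − i ≥ 1.

bcc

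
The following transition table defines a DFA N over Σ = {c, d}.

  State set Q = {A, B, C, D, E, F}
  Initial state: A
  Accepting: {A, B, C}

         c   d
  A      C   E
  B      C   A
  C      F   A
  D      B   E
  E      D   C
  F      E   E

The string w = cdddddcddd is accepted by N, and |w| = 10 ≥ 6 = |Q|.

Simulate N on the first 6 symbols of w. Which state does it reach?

State sequence: A -c-> C -d-> A -d-> E -d-> C -d-> A -d-> E

After reading 6 characters, N is in state E.

E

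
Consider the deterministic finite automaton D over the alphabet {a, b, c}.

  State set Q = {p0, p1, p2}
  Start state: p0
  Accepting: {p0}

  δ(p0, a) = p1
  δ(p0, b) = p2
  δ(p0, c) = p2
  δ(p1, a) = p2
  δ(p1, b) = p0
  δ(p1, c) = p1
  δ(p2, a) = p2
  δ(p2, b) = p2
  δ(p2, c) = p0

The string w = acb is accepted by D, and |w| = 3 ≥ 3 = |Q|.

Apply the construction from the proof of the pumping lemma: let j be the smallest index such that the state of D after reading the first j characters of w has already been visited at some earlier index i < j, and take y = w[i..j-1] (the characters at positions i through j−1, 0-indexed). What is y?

c

State sequence: p0 -a-> p1 -c-> p1 -b-> p0
First repeat at step 2: p1 was already visited.

So i = 1, j = 2, giving x = w[0:1] = a, y = w[1:2] = c, z = w[2:3] = b.
Check: |xy| = 2 ≤ 3 and |y| = 1 ≥ 1. Reading y takes D from p1 back to p1, so every xyⁱz is accepted.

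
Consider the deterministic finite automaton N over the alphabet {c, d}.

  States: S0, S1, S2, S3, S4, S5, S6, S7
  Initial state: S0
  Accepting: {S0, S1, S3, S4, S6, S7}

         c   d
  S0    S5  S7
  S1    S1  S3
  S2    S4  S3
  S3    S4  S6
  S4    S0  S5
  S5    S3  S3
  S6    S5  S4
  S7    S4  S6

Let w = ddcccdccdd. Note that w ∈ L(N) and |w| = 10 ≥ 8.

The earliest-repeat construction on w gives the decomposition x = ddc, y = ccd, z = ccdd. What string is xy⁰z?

ddcccdd

xy⁰z = xz = ddc·ccdd = ddcccdd.
Reading y = ccd takes N from S5 back to S5, so after x the machine is still in S5, and z then leads to the accepting state S3. Hence ddcccdd ∈ L(N).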